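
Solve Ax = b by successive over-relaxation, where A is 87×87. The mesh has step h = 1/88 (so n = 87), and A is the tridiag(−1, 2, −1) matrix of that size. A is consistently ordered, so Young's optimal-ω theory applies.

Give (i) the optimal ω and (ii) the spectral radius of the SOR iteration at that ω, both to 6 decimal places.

ω* = 1.931075, ρ_SOR = 0.931075

½·tridiag(1,0,1) at n=87: λ_k = cos(kπ/88); max |λ| at k=1 ⇒ ρ_J = cos(π/88) ≈ 0.999363.
√(1−ρ_J²) simplifies to sin(π/88) = 0.0356923.
Young: ω* = 2/(1+√(1−ρ_J²)) = 2/(1+0.0356923) = 2/1.0356923 = 1.931075.
[ρ_SOR] ω* − 1 = 0.931075.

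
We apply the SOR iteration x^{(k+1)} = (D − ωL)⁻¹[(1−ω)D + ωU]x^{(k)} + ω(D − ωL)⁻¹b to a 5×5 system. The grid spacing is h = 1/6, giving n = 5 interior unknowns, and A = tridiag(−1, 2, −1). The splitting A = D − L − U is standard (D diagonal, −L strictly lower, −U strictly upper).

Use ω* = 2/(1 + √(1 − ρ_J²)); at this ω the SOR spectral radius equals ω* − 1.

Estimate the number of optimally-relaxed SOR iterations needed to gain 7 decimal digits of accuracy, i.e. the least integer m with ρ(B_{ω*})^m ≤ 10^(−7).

m = 15

With n=5, ρ(Jacobi) = cos(π/6) = 0.8660254.
√(1 − cos²(π/6)) = sin(π/6) ≈ 0.5000000.
Then 2/(1+√(1−ρ_J²)) = 2/(1+0.5000000); ω* = 2/1.5000000 = 1.3333333.
ρ(B_{ω*}) = ω*−1 = 0.3333333
(0.3333333)^m ≤ 10^{−7}  ⇒  m·ln(0.3333333) ≤ −7·ln10  ⇒  m ≥ 14.671  ⇒  m = 15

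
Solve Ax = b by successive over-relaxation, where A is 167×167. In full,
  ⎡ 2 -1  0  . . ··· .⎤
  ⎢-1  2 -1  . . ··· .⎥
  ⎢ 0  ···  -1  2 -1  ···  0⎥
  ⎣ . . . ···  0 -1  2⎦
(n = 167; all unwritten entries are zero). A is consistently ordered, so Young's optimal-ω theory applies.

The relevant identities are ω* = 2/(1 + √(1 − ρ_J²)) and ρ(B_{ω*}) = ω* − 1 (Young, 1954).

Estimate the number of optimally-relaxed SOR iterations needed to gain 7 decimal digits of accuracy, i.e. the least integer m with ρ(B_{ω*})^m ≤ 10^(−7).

spectrum of D⁻¹(L+U) = {cos(kπ/168) : 1≤k≤167}; ρ_J = cos(π/168) = 0.9998252.
1 − cos²(π/168) = sin²(π/168) ⇒ √(1−ρ_J²) = sin(π/168) = 0.0186989.
ω* = 2/(1+0.0186989) = 1.9632887
ρ(B_{ω*}) = ω*−1 = 0.9632887
7·ln10 = 16.1181; −ln(0.9632887) = 0.0374021; m = ⌈16.1181/0.0374021⌉ = ⌈430.941⌉ = 431.

m = 431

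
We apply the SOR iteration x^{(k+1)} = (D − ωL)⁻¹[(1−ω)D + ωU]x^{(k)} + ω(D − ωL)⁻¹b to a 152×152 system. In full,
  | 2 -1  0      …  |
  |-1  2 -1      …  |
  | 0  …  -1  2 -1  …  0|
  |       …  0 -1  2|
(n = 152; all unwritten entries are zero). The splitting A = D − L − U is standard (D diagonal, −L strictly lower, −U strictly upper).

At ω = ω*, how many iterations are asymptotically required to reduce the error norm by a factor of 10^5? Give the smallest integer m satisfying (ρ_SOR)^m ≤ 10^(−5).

m = 281

[ρ_J] n=152: ρ(B_J) = cos(π/(n+1)) = cos(π/153) = 0.9997892.
√(1−ρ_J²) = |sin(π/153)| = 0.0205318
So ω* = 2/1.0205318 = 1.9597625 (Young).
[ρ_SOR] ω* − 1 = 0.9597625.
5·ln10 = 11.5129; −ln(0.9597625) = 0.0410694; m = ⌈11.5129/0.0410694⌉ = ⌈280.328⌉ = 281.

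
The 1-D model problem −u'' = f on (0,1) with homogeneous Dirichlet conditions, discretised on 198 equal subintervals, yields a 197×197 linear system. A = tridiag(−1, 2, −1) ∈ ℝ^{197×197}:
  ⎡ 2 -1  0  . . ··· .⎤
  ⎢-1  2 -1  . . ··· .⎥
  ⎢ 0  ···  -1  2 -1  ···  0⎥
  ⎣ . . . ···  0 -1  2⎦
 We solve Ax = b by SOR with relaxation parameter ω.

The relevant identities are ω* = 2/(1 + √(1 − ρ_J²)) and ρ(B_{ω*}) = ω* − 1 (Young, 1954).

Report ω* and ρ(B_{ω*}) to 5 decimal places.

With n=197, ρ(Jacobi) = cos(π/198) = 0.99987.
√(1−ρ_J²) simplifies to sin(π/198) = 0.015866.
Then 2/(1+√(1−ρ_J²)) = 2/(1+0.015866); ω* = 2/1.015866 = 1.96876.
ρ(B_{ω*}) = ω*−1 = 0.96876

ω* = 1.96876, ρ_SOR = 0.96876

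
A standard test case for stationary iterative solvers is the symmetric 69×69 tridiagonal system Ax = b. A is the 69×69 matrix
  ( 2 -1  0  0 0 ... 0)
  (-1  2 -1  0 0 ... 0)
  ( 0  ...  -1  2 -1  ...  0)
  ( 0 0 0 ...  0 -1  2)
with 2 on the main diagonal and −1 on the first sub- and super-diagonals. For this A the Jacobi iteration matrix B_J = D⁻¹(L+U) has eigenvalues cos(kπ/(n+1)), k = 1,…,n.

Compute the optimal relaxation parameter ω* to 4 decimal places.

n=69: λ(B_J) = 1 − λ(A)/2 = cos(kπ/70); k=1 gives ρ_J = 0.9990.
√(1 − cos²(π/70)) = sin(π/70) ≈ 0.04486.
ω* = 2/(1 + 0.04486) = 2/1.04486 = 1.9141.
ρ(B_{ω*}) = ω*−1 = 0.9141

ω* = 1.9141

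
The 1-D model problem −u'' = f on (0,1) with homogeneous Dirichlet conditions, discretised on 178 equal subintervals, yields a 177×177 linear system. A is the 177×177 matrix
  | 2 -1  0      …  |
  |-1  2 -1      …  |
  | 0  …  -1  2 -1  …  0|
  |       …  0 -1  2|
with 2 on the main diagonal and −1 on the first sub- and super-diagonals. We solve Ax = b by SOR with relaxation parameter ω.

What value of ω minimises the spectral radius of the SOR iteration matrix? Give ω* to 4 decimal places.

ω* = 1.9653

[ρ_J] n=177: ρ(B_J) = cos(π/(n+1)) = cos(π/178) = 0.9998.
root = sin(π/178) = 0.01765  (since 1−cos² = sin²).
Then 2/(1+√(1−ρ_J²)) = 2/(1+0.01765); ω* = 2/1.01765 = 1.9653.
ρ(B_{ω*}) = ω*−1 = 0.9653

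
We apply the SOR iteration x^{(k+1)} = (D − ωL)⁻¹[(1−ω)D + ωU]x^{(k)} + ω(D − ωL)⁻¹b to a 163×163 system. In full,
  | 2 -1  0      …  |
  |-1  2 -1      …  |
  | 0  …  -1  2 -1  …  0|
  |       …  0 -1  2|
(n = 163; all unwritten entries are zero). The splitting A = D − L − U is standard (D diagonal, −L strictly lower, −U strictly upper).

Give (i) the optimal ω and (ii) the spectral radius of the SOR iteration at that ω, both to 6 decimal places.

ρ_J = max_k |cos(kπ/164)| = cos(π/164) = 0.999817
root = sin(π/164) = 0.0191549  (since 1−cos² = sin²).
Then 2/(1+√(1−ρ_J²)) = 2/(1+0.0191549); ω* = 2/1.0191549 = 1.962410.
[ρ_SOR] ω* − 1 = 0.962410.

ω* = 1.962410, ρ_SOR = 0.962410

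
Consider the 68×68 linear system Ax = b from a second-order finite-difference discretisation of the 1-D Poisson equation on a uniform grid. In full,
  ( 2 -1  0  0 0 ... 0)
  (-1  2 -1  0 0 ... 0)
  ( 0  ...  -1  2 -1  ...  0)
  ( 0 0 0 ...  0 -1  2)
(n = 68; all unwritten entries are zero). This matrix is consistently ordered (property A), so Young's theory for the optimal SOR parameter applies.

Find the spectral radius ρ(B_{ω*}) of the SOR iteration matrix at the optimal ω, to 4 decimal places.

ρ_SOR = 0.9129

With n=68, ρ(Jacobi) = cos(π/69) = 0.9990.
√(1−ρ_J²) = |sin(π/69)| = 0.04551
ω* = 2 / (1 + 0.04551) = 2 / 1.04551 ≈ 1.9129.
Hence ρ(B_{ω*}) = 1.9129 − 1 = 0.9129.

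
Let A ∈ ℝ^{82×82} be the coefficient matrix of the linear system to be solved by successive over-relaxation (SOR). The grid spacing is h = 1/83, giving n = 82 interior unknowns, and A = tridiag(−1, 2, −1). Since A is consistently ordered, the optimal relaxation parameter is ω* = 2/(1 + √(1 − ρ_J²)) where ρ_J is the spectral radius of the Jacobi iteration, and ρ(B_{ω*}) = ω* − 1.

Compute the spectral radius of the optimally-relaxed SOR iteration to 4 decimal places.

With n=82, ρ(Jacobi) = cos(π/83) = 0.9993.
root = sin(π/83) = 0.03784  (since 1−cos² = sin²).
ω* = 2/(1+0.03784) = 1.9271
and ρ(B_{ω*}) = 1.9271 − 1 = 0.9271.

ρ_SOR = 0.9271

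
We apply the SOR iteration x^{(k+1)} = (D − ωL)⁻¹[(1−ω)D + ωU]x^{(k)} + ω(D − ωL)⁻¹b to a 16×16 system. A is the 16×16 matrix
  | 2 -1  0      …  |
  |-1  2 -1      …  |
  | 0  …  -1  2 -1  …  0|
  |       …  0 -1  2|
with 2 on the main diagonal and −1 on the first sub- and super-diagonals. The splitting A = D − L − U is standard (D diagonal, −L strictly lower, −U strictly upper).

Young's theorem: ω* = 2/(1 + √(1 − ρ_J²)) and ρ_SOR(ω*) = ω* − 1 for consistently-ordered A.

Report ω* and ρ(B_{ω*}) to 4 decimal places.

½·tridiag(1,0,1) at n=16: λ_k = cos(kπ/17); max |λ| at k=1 ⇒ ρ_J = cos(π/17) ≈ 0.9830.
√(1−ρ_J²) simplifies to sin(π/17) = 0.18375.
ω* = 2 / (1 + 0.18375) = 2 / 1.18375 ≈ 1.6895.
At ω = 1.6895 every |λ(B_ω)| = ω−1, so ρ_SOR = 0.6895.

ω* = 1.6895, ρ_SOR = 0.6895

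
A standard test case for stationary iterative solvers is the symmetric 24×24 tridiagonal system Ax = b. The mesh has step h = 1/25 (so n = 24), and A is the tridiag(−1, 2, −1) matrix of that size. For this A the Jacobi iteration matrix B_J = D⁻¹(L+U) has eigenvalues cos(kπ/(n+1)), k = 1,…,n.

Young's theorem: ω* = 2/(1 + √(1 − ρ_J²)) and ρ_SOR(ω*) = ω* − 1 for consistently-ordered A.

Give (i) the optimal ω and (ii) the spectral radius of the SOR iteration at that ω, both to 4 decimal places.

ω* = 1.7773, ρ_SOR = 0.7773

With n=24, ρ(Jacobi) = cos(π/25) = 0.9921.
1 − cos²(π/25) = sin²(π/25) ⇒ √(1−ρ_J²) = sin(π/25) = 0.12533.
Young: ω* = 2/(1+√(1−ρ_J²)) = 2/(1+0.12533) = 2/1.12533 = 1.7773.
ρ_SOR = ω* − 1 = 1.7773 − 1 = 0.7773.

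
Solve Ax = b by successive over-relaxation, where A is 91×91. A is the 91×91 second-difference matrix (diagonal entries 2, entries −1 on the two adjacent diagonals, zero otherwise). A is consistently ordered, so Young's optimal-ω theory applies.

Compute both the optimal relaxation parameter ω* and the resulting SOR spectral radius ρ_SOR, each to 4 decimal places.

With n=91, ρ(Jacobi) = cos(π/92) = 0.9994.
√(1 − cos²(π/92)) = sin(π/92) ≈ 0.03414.
[ω*] 2 ÷ (1 + 0.03414) = 2 ÷ 1.03414 = 1.9340.
ρ(B_{ω*}) = ω*−1 = 0.9340

ω* = 1.9340, ρ_SOR = 0.9340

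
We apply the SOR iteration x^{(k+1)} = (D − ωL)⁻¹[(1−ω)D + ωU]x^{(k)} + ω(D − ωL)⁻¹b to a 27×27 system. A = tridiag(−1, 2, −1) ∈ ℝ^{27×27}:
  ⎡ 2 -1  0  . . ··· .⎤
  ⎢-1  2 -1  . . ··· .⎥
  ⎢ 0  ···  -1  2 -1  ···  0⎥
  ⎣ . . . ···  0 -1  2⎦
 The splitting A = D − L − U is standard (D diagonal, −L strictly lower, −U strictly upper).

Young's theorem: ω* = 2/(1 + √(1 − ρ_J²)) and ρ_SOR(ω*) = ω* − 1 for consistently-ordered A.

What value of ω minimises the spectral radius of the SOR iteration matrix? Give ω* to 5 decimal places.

ω* = 1.79862

[ρ_J] n=27: ρ(B_J) = cos(π/(n+1)) = cos(π/28) = 0.99371.
√(1−ρ_J²) simplifies to sin(π/28) = 0.111964.
ω* = 2 / (1 + 0.111964) = 2 / 1.111964 ≈ 1.79862.
ρ_SOR = ω* − 1 = 1.79862 − 1 = 0.79862.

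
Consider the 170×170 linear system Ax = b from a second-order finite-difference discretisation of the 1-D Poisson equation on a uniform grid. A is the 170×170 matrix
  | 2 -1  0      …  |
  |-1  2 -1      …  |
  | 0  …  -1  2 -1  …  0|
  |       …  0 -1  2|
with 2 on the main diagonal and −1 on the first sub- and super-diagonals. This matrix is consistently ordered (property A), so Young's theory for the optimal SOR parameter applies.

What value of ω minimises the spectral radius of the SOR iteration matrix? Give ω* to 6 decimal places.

ω* = 1.963921

n=170: λ(B_J) = 1 − λ(A)/2 = cos(kπ/171); k=1 gives ρ_J = 0.999831.
√(1−ρ_J²) simplifies to sin(π/171) = 0.0183709.
ω* = 2 / (1 + 0.0183709) = 2 / 1.0183709 ≈ 1.963921.
[ρ_SOR] ω* − 1 = 0.963921.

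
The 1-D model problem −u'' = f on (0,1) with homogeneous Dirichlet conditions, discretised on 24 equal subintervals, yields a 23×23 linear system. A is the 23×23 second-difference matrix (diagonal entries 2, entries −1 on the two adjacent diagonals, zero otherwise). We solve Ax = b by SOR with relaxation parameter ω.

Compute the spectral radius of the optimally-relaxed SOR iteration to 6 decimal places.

½·tridiag(1,0,1) at n=23: λ_k = cos(kπ/24); max |λ| at k=1 ⇒ ρ_J = cos(π/24) ≈ 0.991445.
1 − cos²(π/24) = sin²(π/24) ⇒ √(1−ρ_J²) = sin(π/24) = 0.1305262.
[ω*] 2 ÷ (1 + 0.1305262) = 2 ÷ 1.1305262 = 1.769088.
and ρ(B_{ω*}) = 1.769088 − 1 = 0.769088.

ρ_SOR = 0.769088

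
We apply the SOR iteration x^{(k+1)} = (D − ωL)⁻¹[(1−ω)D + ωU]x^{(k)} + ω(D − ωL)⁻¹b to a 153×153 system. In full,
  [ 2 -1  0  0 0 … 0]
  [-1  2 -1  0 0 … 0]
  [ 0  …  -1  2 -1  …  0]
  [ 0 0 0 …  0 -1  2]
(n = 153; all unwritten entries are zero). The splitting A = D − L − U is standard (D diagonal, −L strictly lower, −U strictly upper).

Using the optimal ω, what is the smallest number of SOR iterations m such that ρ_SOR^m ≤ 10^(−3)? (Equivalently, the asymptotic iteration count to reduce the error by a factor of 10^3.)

B_J for the 153×153 system has eigenvalues cos(kπ/154); ρ_J = cos(π/154) = 0.9997919.
√(1−ρ_J²) = |sin(π/154)| = 0.0203985
ω* = 2 / (1 + 0.0203985) = 2 / 1.0203985 ≈ 1.9600186.
ρ(B_{ω*}) = ω*−1 = 0.9600186
(0.9600186)^m ≤ 10^{−3}  ⇒  m·ln(0.9600186) ≤ −3·ln10  ⇒  m ≥ 169.297  ⇒  m = 170

m = 170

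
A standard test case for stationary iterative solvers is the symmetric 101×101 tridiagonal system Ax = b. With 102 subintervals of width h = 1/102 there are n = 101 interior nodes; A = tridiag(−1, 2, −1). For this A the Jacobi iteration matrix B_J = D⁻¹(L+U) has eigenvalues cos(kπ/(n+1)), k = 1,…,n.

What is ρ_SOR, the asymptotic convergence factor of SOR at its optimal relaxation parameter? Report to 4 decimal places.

With n=101, ρ(Jacobi) = cos(π/102) = 0.9995.
√(1−ρ_J²) simplifies to sin(π/102) = 0.03080.
Young: ω* = 2/(1+√(1−ρ_J²)) = 2/(1+0.03080) = 2/1.03080 = 1.9402.
ρ(B_{ω*}) = ω*−1 = 0.9402

ρ_SOR = 0.9402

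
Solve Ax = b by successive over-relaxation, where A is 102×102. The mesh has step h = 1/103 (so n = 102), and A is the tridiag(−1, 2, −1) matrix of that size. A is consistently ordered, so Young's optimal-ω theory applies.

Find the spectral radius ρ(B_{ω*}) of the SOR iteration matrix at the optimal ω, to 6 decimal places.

ρ_SOR = 0.940813

½·tridiag(1,0,1) at n=102: λ_k = cos(kπ/103); max |λ| at k=1 ⇒ ρ_J = cos(π/103) ≈ 0.999535.
√(1 − cos²(π/103)) = sin(π/103) ≈ 0.0304962.
ω* = 2/(1 + 0.0304962) = 2/1.0304962 = 1.940813.
[ρ_SOR] ω* − 1 = 0.940813.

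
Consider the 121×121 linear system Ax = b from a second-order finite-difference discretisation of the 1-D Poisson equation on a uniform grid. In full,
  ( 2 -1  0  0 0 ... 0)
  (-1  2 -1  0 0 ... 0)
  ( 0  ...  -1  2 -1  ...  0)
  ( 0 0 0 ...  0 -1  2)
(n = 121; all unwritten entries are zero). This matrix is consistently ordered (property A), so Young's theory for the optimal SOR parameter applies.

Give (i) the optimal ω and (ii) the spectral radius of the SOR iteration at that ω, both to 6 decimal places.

ω* = 1.949797, ρ_SOR = 0.949797

B_J for the 121×121 system has eigenvalues cos(kπ/122); ρ_J = cos(π/122) = 0.999668.
√(1−ρ_J²) simplifies to sin(π/122) = 0.0257479.
ω* = 2/(1+0.0257479) = 1.949797
ρ(B_{ω*}) = ω*−1 = 0.949797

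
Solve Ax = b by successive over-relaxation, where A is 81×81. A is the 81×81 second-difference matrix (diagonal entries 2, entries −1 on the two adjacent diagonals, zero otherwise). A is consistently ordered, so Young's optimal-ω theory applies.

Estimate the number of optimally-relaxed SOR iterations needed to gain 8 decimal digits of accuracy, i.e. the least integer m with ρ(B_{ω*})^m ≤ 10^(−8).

spectrum of D⁻¹(L+U) = {cos(kπ/82) : 1≤k≤81}; ρ_J = cos(π/82) = 0.9992662.
√(1 − cos²(π/82)) = sin(π/82) ≈ 0.0383027.
Young: ω* = 2/(1+√(1−ρ_J²)) = 2/(1+0.0383027) = 2/1.0383027 = 1.9262206.
Hence ρ(B_{ω*}) = 1.9262206 − 1 = 0.9262206.
ρ_SOR^m ≤ 10^(−8) ⇔ m ≥ 8·ln10/(−ln 0.9262206) = 18.4207/0.0766428 = 240.345; m = ⌈240.345⌉ = 241.

m = 241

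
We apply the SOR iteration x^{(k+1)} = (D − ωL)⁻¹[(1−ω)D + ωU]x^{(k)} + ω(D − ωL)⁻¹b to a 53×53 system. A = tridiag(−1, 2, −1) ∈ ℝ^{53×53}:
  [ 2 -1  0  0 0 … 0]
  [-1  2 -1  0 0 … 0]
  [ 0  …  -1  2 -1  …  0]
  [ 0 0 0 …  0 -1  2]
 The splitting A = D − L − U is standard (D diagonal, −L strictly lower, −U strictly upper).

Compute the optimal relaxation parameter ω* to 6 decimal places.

ω* = 1.890100

[ρ_J] n=53: ρ(B_J) = cos(π/(n+1)) = cos(π/54) = 0.998308.
√(1 − cos²(π/54)) = sin(π/54) ≈ 0.0581448.
So ω* = 2/1.0581448 = 1.890100 (Young).
ρ_SOR = ω* − 1 ≈ 0.890100.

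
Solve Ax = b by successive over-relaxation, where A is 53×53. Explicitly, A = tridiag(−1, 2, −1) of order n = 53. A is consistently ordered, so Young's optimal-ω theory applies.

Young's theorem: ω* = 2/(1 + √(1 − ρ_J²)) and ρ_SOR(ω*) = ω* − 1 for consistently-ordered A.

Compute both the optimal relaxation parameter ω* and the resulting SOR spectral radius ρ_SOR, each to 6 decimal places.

ω* = 1.890100, ρ_SOR = 0.890100

spectrum of D⁻¹(L+U) = {cos(kπ/54) : 1≤k≤53}; ρ_J = cos(π/54) = 0.998308.
1 − cos²(π/54) = sin²(π/54) ⇒ √(1−ρ_J²) = sin(π/54) = 0.0581448.
Then 2/(1+√(1−ρ_J²)) = 2/(1+0.0581448); ω* = 2/1.0581448 = 1.890100.
ρ_SOR = ω* − 1 = 1.890100 − 1 = 0.890100.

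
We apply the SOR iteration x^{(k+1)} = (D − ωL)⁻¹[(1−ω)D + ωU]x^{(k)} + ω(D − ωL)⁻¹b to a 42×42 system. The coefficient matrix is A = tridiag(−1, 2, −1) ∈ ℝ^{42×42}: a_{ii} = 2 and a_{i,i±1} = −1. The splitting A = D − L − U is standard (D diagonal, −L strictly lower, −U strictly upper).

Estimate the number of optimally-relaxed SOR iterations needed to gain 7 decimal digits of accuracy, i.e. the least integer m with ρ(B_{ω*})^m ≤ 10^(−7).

m = 111

½·tridiag(1,0,1) at n=42: λ_k = cos(kπ/43); max |λ| at k=1 ⇒ ρ_J = cos(π/43) ≈ 0.9973323.
1 − cos²(π/43) = sin²(π/43) ⇒ √(1−ρ_J²) = sin(π/43) = 0.0729953.
ω* = 2/(1 + 0.0729953) = 2/1.0729953 = 1.8639411.
and ρ(B_{ω*}) = 1.8639411 − 1 = 0.8639411.
ρ_SOR^m ≤ 10^(−7) ⇔ m ≥ 7·ln10/(−ln 0.8639411) = 16.1181/0.146251 = 110.208; m = ⌈110.208⌉ = 111.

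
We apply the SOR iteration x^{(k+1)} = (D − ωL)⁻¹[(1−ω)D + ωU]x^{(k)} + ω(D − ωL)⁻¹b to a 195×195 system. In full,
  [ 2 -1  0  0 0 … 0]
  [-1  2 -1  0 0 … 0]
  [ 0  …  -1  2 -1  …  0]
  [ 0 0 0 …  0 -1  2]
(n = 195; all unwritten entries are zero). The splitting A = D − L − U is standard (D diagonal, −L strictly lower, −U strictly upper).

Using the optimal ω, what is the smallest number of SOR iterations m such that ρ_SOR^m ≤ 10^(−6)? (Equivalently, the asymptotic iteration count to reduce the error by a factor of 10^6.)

m = 431

[ρ_J] n=195: ρ(B_J) = cos(π/(n+1)) = cos(π/196) = 0.9998715.
√(1−ρ_J²) simplifies to sin(π/196) = 0.0160278.
ω* = 2/(1+0.0160278) = 1.9684501
ρ(B_{ω*}) = ω*−1 = 0.9684501
Need (0.9684501)^m ≤ 10^(−6): m ≥ 6·ln10/|ln 0.9684501| = 13.8155/0.0320583 = 430.949 ⇒ m = 431.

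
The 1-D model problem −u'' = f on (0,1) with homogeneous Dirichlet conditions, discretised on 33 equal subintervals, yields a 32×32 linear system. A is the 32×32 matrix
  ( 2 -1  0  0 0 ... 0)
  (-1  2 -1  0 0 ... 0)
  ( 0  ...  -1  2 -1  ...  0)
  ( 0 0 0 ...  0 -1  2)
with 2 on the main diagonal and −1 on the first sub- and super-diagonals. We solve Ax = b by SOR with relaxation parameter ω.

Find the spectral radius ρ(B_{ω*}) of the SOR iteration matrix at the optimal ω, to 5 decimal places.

spectrum of D⁻¹(L+U) = {cos(kπ/33) : 1≤k≤32}; ρ_J = cos(π/33) = 0.99547.
root = sin(π/33) = 0.095056  (since 1−cos² = sin²).
[ω*] 2 ÷ (1 + 0.095056) = 2 ÷ 1.095056 = 1.82639.
Hence ρ(B_{ω*}) = 1.82639 − 1 = 0.82639.

ρ_SOR = 0.82639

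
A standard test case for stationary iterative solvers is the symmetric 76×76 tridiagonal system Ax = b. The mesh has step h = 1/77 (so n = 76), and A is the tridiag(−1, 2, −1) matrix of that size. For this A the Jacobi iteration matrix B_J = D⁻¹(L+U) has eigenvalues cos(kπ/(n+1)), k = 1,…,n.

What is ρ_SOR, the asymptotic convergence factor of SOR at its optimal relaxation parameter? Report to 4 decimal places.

½·tridiag(1,0,1) at n=76: λ_k = cos(kπ/77); max |λ| at k=1 ⇒ ρ_J = cos(π/77) ≈ 0.9992.
√(1−ρ_J²) = |sin(π/77)| = 0.04079
Young: ω* = 2/(1+√(1−ρ_J²)) = 2/(1+0.04079) = 2/1.04079 = 1.9216.
ρ_SOR = ω* − 1 = 1.9216 − 1 = 0.9216.

ρ_SOR = 0.9216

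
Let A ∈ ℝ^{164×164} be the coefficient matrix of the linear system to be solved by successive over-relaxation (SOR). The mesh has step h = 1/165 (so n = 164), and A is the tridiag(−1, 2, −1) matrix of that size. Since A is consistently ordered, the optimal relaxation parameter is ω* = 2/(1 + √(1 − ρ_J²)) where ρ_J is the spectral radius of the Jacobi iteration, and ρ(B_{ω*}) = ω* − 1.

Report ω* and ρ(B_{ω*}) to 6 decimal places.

ω* = 1.962634, ρ_SOR = 0.962634

B_J for the 164×164 system has eigenvalues cos(kπ/165); ρ_J = cos(π/165) = 0.999819.
root = sin(π/165) = 0.0190388  (since 1−cos² = sin²).
ω* = 2/(1 + 0.0190388) = 2/1.0190388 = 1.962634.
Hence ρ(B_{ω*}) = 1.962634 − 1 = 0.962634.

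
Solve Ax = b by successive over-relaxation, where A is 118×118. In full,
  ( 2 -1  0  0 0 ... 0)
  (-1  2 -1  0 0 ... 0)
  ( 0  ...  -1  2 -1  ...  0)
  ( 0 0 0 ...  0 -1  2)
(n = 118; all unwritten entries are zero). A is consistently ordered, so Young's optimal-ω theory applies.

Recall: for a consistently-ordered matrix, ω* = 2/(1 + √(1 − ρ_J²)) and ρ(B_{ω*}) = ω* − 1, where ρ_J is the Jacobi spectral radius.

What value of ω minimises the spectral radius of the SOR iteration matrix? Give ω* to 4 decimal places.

ω* = 1.9486

[ρ_J] n=118: ρ(B_J) = cos(π/(n+1)) = cos(π/119) = 0.9997.
√(1 − cos²(π/119)) = sin(π/119) ≈ 0.02640.
ω* = 2/(1 + 0.02640) = 2/1.02640 = 1.9486.
ρ_SOR = ω* − 1 ≈ 0.9486.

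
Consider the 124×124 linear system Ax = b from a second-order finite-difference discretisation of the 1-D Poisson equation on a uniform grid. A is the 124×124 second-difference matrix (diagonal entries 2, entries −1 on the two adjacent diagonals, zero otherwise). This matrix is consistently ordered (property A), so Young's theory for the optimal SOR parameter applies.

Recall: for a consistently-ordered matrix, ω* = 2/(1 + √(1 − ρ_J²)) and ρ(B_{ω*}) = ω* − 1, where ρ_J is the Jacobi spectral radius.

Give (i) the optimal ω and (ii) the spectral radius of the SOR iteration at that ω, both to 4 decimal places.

½·tridiag(1,0,1) at n=124: λ_k = cos(kπ/125); max |λ| at k=1 ⇒ ρ_J = cos(π/125) ≈ 0.9997.
√(1−ρ_J²) simplifies to sin(π/125) = 0.02513.
ω* = 2 / (1 + 0.02513) = 2 / 1.02513 ≈ 1.9510.
Hence ρ(B_{ω*}) = 1.9510 − 1 = 0.9510.

ω* = 1.9510, ρ_SOR = 0.9510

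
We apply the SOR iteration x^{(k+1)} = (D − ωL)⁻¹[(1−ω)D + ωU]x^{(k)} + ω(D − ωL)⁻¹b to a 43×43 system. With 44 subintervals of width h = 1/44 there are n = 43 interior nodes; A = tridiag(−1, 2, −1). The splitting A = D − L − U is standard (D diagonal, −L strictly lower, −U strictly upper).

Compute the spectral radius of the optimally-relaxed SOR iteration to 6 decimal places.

ρ_SOR = 0.866822

½·tridiag(1,0,1) at n=43: λ_k = cos(kπ/44); max |λ| at k=1 ⇒ ρ_J = cos(π/44) ≈ 0.997452.
√(1−ρ_J²) = |sin(π/44)| = 0.0713392
Young: ω* = 2/(1+√(1−ρ_J²)) = 2/(1+0.0713392) = 2/1.0713392 = 1.866822.
ρ_SOR = ω* − 1 ≈ 0.866822.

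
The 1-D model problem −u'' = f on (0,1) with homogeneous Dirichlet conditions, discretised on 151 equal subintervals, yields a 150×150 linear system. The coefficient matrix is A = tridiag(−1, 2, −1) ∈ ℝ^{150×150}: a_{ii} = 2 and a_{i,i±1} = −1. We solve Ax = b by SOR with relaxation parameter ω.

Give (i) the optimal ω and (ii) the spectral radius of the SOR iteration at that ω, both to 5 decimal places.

ω* = 1.95924, ρ_SOR = 0.95924

½·tridiag(1,0,1) at n=150: λ_k = cos(kπ/151); max |λ| at k=1 ⇒ ρ_J = cos(π/151) ≈ 0.99978.
√(1−ρ_J²) simplifies to sin(π/151) = 0.020804.
ω* = 2 / (1 + 0.020804) = 2 / 1.020804 ≈ 1.95924.
Hence ρ(B_{ω*}) = 1.95924 − 1 = 0.95924.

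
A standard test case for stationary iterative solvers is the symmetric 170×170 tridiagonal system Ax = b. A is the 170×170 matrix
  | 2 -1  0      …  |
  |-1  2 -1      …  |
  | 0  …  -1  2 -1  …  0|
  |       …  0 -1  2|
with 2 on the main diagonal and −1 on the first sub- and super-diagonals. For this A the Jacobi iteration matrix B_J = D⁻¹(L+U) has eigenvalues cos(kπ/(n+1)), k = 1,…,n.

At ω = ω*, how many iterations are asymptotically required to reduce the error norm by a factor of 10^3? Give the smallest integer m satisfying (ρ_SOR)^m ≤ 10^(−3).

m = 188

spectrum of D⁻¹(L+U) = {cos(kπ/171) : 1≤k≤170}; ρ_J = cos(π/171) = 0.9998312.
√(1 − cos²(π/171)) = sin(π/171) ≈ 0.0183709.
So ω* = 2/1.0183709 = 1.9639210 (Young).
[ρ_SOR] ω* − 1 = 0.9639210.
3·ln10 = 6.90776; −ln(0.9639210) = 0.0367459; m = ⌈6.90776/0.0367459⌉ = ⌈187.987⌉ = 188.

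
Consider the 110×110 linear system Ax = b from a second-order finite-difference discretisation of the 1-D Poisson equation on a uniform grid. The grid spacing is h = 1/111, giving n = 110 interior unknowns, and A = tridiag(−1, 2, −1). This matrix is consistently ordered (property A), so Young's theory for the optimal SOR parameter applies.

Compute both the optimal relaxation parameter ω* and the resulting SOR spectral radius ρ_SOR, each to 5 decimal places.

ω* = 1.94496, ρ_SOR = 0.94496

With n=110, ρ(Jacobi) = cos(π/111) = 0.99960.
√(1 − cos²(π/111)) = sin(π/111) ≈ 0.028299.
ω* = 2/(1 + 0.028299) = 2/1.028299 = 1.94496.
ρ_SOR = ω* − 1 ≈ 0.94496.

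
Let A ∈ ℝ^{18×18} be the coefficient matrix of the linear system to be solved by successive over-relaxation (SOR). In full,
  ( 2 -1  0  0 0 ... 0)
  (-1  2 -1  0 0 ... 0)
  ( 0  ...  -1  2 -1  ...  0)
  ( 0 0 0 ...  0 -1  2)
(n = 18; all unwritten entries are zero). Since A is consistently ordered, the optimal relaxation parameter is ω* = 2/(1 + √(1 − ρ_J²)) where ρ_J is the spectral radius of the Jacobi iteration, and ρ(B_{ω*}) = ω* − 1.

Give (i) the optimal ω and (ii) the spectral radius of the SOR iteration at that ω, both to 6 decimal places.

ρ_J = max_k |cos(kπ/19)| = cos(π/19) = 0.986361
1 − cos²(π/19) = sin²(π/19) ⇒ √(1−ρ_J²) = sin(π/19) = 0.1645946.
ω* = 2/(1+0.1645946) = 1.717336
Hence ρ(B_{ω*}) = 1.717336 − 1 = 0.717336.

ω* = 1.717336, ρ_SOR = 0.717336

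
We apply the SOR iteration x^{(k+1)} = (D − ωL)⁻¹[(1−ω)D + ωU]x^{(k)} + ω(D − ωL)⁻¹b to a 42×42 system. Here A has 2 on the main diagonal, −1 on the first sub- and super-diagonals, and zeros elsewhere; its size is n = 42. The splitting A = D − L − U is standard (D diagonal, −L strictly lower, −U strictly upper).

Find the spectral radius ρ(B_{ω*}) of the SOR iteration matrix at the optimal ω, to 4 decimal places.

With n=42, ρ(Jacobi) = cos(π/43) = 0.9973.
root = sin(π/43) = 0.07300  (since 1−cos² = sin²).
ω* = 2 / (1 + 0.07300) = 2 / 1.07300 ≈ 1.8639.
[ρ_SOR] ω* − 1 = 0.8639.

ρ_SOR = 0.8639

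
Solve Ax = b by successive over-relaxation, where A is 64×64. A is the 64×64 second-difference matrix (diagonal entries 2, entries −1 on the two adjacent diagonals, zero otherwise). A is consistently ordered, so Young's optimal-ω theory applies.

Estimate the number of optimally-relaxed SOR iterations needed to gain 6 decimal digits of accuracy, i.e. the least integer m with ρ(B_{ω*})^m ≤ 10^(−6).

B_J for the 64×64 system has eigenvalues cos(kπ/65); ρ_J = cos(π/65) = 0.9988322.
root = sin(π/65) = 0.0483134  (since 1−cos² = sin²).
ω* = 2/(1+0.0483134) = 1.9078264
ρ_SOR = ω* − 1 ≈ 0.9078264.
Need (0.9078264)^m ≤ 10^(−6): m ≥ 6·ln10/|ln 0.9078264| = 13.8155/0.0967021 = 142.867 ⇒ m = 143.

m = 143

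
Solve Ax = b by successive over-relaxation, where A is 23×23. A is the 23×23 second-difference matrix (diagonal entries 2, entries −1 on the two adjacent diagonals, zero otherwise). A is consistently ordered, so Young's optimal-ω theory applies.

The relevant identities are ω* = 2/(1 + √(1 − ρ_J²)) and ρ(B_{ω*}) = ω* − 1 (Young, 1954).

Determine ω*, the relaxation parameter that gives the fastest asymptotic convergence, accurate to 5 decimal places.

[ρ_J] n=23: ρ(B_J) = cos(π/(n+1)) = cos(π/24) = 0.99144.
root = sin(π/24) = 0.130526  (since 1−cos² = sin²).
Then 2/(1+√(1−ρ_J²)) = 2/(1+0.130526); ω* = 2/1.130526 = 1.76909.
At ω = 1.76909 every |λ(B_ω)| = ω−1, so ρ_SOR = 0.76909.

ω* = 1.76909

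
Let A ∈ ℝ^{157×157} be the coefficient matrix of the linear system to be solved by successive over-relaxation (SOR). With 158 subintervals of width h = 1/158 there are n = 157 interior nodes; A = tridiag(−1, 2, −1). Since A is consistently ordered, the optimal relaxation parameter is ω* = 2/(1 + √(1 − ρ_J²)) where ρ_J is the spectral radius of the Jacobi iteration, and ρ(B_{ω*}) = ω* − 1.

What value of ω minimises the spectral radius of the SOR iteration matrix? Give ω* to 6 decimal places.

spectrum of D⁻¹(L+U) = {cos(kπ/158) : 1≤k≤157}; ρ_J = cos(π/158) = 0.999802.
√(1−ρ_J²) = |sin(π/158)| = 0.0198822
So ω* = 2/1.0198822 = 1.961011 (Young).
and ρ(B_{ω*}) = 1.961011 − 1 = 0.961011.

ω* = 1.961011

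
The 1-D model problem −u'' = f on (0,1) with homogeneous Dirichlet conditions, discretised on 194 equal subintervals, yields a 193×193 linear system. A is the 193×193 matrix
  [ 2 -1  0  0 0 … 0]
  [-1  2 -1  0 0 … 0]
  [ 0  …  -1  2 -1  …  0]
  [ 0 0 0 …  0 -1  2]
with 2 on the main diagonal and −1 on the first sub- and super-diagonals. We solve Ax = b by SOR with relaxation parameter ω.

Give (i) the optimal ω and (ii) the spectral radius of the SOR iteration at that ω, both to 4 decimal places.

ω* = 1.9681, ρ_SOR = 0.9681

n=193: λ(B_J) = 1 − λ(A)/2 = cos(kπ/194); k=1 gives ρ_J = 0.9999.
√(1 − cos²(π/194)) = sin(π/194) ≈ 0.01619.
Young: ω* = 2/(1+√(1−ρ_J²)) = 2/(1+0.01619) = 2/1.01619 = 1.9681.
ρ(B_{ω*}) = ω*−1 = 0.9681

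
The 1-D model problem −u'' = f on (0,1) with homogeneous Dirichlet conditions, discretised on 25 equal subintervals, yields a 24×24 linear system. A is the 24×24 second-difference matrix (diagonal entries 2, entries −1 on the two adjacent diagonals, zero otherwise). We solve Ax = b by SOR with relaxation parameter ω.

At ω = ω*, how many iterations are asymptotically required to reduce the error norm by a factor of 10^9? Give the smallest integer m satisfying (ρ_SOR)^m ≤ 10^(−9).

With n=24, ρ(Jacobi) = cos(π/25) = 0.9921147.
root = sin(π/25) = 0.1253332  (since 1−cos² = sin²).
ω* = 2/(1 + 0.1253332) = 2/1.1253332 = 1.7772514.
ρ(B_{ω*}) = ω*−1 = 0.7772514
Need (0.7772514)^m ≤ 10^(−9): m ≥ 9·ln10/|ln 0.7772514| = 20.7233/0.251991 = 82.238 ⇒ m = 83.

m = 83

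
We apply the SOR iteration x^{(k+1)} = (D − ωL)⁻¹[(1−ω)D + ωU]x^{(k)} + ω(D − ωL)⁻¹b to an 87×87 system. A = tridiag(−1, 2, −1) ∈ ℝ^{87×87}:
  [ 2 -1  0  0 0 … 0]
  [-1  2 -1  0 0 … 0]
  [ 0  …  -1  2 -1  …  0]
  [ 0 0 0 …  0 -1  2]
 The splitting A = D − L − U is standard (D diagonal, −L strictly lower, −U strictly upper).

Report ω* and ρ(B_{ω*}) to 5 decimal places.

½·tridiag(1,0,1) at n=87: λ_k = cos(kπ/88); max |λ| at k=1 ⇒ ρ_J = cos(π/88) ≈ 0.99936.
root = sin(π/88) = 0.035692  (since 1−cos² = sin²).
So ω* = 2/1.035692 = 1.93108 (Young).
[ρ_SOR] ω* − 1 = 0.93108.

ω* = 1.93108, ρ_SOR = 0.93108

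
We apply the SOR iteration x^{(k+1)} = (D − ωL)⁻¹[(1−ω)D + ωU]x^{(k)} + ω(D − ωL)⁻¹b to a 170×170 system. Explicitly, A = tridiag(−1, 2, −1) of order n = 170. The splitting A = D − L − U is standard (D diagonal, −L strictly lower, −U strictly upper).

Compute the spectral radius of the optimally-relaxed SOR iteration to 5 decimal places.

[ρ_J] n=170: ρ(B_J) = cos(π/(n+1)) = cos(π/171) = 0.99983.
√(1−ρ_J²) = |sin(π/171)| = 0.018371
ω* = 2/(1 + 0.018371) = 2/1.018371 = 1.96392.
ρ_SOR = ω* − 1 ≈ 0.96392.

ρ_SOR = 0.96392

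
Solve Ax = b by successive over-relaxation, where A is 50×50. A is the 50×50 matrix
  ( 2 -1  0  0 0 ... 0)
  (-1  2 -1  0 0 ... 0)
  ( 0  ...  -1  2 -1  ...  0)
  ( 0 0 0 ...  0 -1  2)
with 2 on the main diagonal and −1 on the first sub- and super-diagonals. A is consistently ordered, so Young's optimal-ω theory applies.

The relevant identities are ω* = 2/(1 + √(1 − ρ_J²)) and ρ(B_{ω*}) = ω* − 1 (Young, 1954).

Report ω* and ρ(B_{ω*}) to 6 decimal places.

ω* = 1.884018, ρ_SOR = 0.884018

With n=50, ρ(Jacobi) = cos(π/51) = 0.998103.
1 − cos²(π/51) = sin²(π/51) ⇒ √(1−ρ_J²) = sin(π/51) = 0.0615609.
ω* = 2/(1 + 0.0615609) = 2/1.0615609 = 1.884018.
[ρ_SOR] ω* − 1 = 0.884018.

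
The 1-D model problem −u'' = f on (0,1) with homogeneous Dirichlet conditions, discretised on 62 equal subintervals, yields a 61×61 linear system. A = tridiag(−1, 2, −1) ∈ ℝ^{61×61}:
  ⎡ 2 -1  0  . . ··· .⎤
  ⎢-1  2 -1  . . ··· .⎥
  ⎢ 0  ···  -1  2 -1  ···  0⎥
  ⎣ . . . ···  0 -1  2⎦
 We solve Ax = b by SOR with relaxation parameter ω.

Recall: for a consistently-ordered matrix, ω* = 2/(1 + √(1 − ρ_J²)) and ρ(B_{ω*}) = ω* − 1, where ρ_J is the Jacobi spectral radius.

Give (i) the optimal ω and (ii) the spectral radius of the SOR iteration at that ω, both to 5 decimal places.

½·tridiag(1,0,1) at n=61: λ_k = cos(kπ/62); max |λ| at k=1 ⇒ ρ_J = cos(π/62) ≈ 0.99872.
root = sin(π/62) = 0.050649  (since 1−cos² = sin²).
ω* = 2/(1+0.050649) = 1.90359
Hence ρ(B_{ω*}) = 1.90359 − 1 = 0.90359.

ω* = 1.90359, ρ_SOR = 0.90359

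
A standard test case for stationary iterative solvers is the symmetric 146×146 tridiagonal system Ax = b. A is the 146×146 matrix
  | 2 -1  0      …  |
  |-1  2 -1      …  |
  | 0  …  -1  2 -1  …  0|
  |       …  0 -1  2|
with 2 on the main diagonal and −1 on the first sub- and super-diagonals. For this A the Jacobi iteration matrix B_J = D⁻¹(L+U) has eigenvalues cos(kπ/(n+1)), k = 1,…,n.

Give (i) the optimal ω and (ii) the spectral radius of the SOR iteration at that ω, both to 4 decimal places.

ω* = 1.9582, ρ_SOR = 0.9582

[ρ_J] n=146: ρ(B_J) = cos(π/(n+1)) = cos(π/147) = 0.9998.
1 − cos²(π/147) = sin²(π/147) ⇒ √(1−ρ_J²) = sin(π/147) = 0.02137.
So ω* = 2/1.02137 = 1.9582 (Young).
and ρ(B_{ω*}) = 1.9582 − 1 = 0.9582.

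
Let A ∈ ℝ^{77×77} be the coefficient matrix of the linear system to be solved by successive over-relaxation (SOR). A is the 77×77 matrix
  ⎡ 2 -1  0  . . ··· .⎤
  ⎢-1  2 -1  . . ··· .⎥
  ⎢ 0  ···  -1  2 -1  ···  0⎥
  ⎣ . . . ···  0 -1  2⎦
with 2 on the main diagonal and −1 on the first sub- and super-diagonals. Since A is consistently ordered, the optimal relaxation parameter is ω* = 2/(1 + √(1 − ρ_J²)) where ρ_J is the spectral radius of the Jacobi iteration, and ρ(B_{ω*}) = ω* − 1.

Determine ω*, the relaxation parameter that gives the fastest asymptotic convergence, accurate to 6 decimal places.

spectrum of D⁻¹(L+U) = {cos(kπ/78) : 1≤k≤77}; ρ_J = cos(π/78) = 0.999189.
√(1 − cos²(π/78)) = sin(π/78) ≈ 0.0402659.
So ω* = 2/1.0402659 = 1.922585 (Young).
At ω = 1.922585 every |λ(B_ω)| = ω−1, so ρ_SOR = 0.922585.

ω* = 1.922585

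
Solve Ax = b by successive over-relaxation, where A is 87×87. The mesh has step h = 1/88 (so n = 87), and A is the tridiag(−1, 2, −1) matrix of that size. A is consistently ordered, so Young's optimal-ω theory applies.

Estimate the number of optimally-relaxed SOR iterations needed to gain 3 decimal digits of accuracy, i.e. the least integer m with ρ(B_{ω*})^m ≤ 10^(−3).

m = 97

spectrum of D⁻¹(L+U) = {cos(kπ/88) : 1≤k≤87}; ρ_J = cos(π/88) = 0.9993628.
√(1−ρ_J²) simplifies to sin(π/88) = 0.0356923.
[ω*] 2 ÷ (1 + 0.0356923) = 2 ÷ 1.0356923 = 1.9310755.
ρ(B_{ω*}) = ω*−1 = 0.9310755
3·ln10 = 6.90776; −ln(0.9310755) = 0.0714149; m = ⌈6.90776/0.0714149⌉ = ⌈96.727⌉ = 97.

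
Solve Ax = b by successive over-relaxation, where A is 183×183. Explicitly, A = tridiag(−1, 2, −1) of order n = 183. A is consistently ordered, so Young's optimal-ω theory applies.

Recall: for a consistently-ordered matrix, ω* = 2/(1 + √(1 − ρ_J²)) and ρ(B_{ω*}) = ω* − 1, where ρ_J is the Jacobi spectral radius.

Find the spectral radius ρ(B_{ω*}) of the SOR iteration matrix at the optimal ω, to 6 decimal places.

n=183: λ(B_J) = 1 − λ(A)/2 = cos(kπ/184); k=1 gives ρ_J = 0.999854.
√(1−ρ_J²) = |sin(π/184)| = 0.0170730
ω* = 2/(1 + 0.0170730) = 2/1.0170730 = 1.966427.
At ω = 1.966427 every |λ(B_ω)| = ω−1, so ρ_SOR = 0.966427.

ρ_SOR = 0.966427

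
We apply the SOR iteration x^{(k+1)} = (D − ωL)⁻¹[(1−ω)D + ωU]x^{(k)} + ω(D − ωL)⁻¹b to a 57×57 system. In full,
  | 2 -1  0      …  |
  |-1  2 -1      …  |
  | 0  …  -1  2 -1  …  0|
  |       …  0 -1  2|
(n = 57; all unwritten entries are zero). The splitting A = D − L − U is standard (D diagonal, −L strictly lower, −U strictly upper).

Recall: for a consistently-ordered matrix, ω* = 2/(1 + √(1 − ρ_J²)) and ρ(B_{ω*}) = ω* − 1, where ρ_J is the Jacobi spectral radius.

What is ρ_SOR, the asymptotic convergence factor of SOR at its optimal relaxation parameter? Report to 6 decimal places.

ρ_SOR = 0.897283

With n=57, ρ(Jacobi) = cos(π/58) = 0.998533.
1 − cos²(π/58) = sin²(π/58) ⇒ √(1−ρ_J²) = sin(π/58) = 0.0541389.
[ω*] 2 ÷ (1 + 0.0541389) = 2 ÷ 1.0541389 = 1.897283.
At ω = 1.897283 every |λ(B_ω)| = ω−1, so ρ_SOR = 0.897283.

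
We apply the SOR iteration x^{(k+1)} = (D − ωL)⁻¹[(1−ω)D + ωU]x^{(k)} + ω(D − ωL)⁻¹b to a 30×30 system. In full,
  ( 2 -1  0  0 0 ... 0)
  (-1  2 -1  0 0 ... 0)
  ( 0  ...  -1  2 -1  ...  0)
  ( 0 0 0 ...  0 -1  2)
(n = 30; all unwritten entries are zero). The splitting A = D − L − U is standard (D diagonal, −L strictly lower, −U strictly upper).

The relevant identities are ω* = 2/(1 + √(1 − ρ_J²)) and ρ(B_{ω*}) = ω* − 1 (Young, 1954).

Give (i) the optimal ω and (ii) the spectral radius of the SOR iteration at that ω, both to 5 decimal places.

ω* = 1.81625, ρ_SOR = 0.81625

With n=30, ρ(Jacobi) = cos(π/31) = 0.99487.
1 − cos²(π/31) = sin²(π/31) ⇒ √(1−ρ_J²) = sin(π/31) = 0.101168.
[ω*] 2 ÷ (1 + 0.101168) = 2 ÷ 1.101168 = 1.81625.
ρ_SOR = ω* − 1 ≈ 0.81625.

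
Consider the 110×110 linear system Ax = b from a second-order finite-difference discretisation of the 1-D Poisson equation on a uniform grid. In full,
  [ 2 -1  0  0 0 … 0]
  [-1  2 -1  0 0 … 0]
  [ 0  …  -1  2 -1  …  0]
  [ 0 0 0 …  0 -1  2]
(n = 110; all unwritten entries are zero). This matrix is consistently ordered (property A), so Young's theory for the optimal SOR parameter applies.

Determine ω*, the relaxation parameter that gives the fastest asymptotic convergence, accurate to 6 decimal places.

spectrum of D⁻¹(L+U) = {cos(kπ/111) : 1≤k≤110}; ρ_J = cos(π/111) = 0.999600.
√(1−ρ_J²) = |sin(π/111)| = 0.0282989
ω* = 2 / (1 + 0.0282989) = 2 / 1.0282989 ≈ 1.944960.
ρ_SOR = ω* − 1 = 1.944960 − 1 = 0.944960.

ω* = 1.944960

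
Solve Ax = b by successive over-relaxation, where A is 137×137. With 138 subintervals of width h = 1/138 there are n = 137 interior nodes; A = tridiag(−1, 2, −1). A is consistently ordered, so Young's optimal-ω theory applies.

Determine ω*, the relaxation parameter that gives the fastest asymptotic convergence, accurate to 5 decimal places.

ω* = 1.95549

n=137: λ(B_J) = 1 − λ(A)/2 = cos(kπ/138); k=1 gives ρ_J = 0.99974.
√(1−ρ_J²) = |sin(π/138)| = 0.022763
Then 2/(1+√(1−ρ_J²)) = 2/(1+0.022763); ω* = 2/1.022763 = 1.95549.
and ρ(B_{ω*}) = 1.95549 − 1 = 0.95549.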